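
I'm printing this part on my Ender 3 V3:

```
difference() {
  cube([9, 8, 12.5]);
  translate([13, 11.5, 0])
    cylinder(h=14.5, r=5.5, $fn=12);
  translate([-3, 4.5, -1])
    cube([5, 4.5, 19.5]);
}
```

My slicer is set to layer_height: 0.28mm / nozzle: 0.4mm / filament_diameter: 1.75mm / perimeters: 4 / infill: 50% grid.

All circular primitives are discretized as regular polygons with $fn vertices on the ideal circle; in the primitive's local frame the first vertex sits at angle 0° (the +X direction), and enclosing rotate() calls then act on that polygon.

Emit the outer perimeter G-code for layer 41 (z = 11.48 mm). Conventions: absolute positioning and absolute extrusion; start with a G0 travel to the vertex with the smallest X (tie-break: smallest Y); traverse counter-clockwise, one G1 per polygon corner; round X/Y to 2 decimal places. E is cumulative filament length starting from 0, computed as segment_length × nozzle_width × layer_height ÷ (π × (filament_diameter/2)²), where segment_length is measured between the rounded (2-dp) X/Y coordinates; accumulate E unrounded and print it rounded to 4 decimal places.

At z = 11.48 mm: the 9×8 cube contributes its full rectangle; the cylinder at (13, 11.5): section is a regular 12-gon, circumradius r=5.5; the cube at (-3, 4.5) (footprint 5×4.5) is included at this height; Subtracting the remaining from the first: starting from the 9×8 cube, the r=5.5 cylinder at (13, 11.5) partially overlaps it — only the 0.00 mm² overlap (of its 90.75 mm²) is removed, clipping the outline; the 5×4.5 cube at (-3, 4.5) partially overlaps it — only the 7.00 mm² overlap (of its 22.50 mm²) is removed, clipping the outline — 1 connected region. The outline is a single polygon with 7 vertices. Extrusion per mm of travel: 0.4 × 0.28 / (π × 0.875²) = 0.046564. Accumulating E over each segment gives final E = 1.5829.

G0 X0.00 Y0.00 Z11.48
G1 X9.00 Y0.00 E0.4191
G1 X9.00 Y7.99 E0.7911
G1 X8.99 Y8.00 E0.7918
G1 X2.00 Y8.00 E1.1173
G1 X2.00 Y4.50 E1.2802
G1 X0.00 Y4.50 E1.3734
G1 X0.00 Y0.00 E1.5829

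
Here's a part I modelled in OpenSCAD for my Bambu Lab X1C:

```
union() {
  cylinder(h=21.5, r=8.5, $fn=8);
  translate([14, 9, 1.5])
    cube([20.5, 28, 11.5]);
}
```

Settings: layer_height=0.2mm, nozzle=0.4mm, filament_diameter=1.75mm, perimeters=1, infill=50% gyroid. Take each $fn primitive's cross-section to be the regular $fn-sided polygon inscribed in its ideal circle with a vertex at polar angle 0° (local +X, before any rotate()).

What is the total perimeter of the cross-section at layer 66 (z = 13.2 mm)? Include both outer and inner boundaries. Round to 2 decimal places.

At z = 13.2 mm: the r=8.5 cylinder contributes a regular 8-gon of circumradius 8.5 (perimeter = 2·8·8.500·sin(180°/8) = 52.04 mm); the cube at (14, 9) is absent (z outside [1.5, 13]); Combining (union): only the r=8.5 cylinder is present, so the union is just that shape — boundary = 52.04 mm. Overall, the cross-section is a single solid region. Total boundary length (outer) = 52.04 mm.

52.04 mm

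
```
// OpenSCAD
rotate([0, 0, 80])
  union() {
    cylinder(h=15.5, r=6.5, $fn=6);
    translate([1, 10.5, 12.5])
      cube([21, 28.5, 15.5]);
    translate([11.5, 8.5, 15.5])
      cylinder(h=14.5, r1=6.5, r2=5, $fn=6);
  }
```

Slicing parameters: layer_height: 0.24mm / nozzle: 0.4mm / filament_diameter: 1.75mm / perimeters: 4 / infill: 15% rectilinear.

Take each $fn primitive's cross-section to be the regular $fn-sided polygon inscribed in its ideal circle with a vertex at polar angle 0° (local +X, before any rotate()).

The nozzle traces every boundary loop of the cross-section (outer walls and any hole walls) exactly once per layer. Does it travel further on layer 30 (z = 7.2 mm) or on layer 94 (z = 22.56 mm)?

layer 94 (z = 22.56 mm)

Layer 30 (z = 7.2): the cylinder: section is a regular 6-gon, circumradius r=6.5 (perimeter = 2·6·6.500·sin(180°/6) = 39.00 mm); the cube at (1, 10.5) is absent (z outside [12.5, 28]); the cone at (11.5, 8.5) is not intersected at this z (z outside [15.5, 30]); Taking the union: only the r=6.5 cylinder is present, so the union is just that shape — boundary = 39.00 mm; (whole slice rotated 80° about Z — lengths, areas and connectivity unchanged). So its perimeter = 39.00 mm. Layer 94 (z = 22.56): the cylinder is absent (z outside [0, 15.5]); the 21×28.5 cube at (1, 10.5) contributes its full rectangle (perimeter 99.00 mm); the cone at (11.5, 8.5): at t=0.487 of its height the radius interpolates to r₁+(r₂−r₁)t = 5.770, giving a regular 6-gon of that circumradius (perimeter = 2·6·5.770·sin(180°/6) = 34.62 mm); Taking the union: the regions partially overlap (shared area 22.47 mm²), so the edge portions inside another operand are dropped and the merged outline is re-measured after clipping — boundary = 111.70 mm; (whole slice rotated 80° about Z — lengths, areas and connectivity unchanged). So its perimeter = 111.70 mm. Layer 94 is larger (111.70 vs 39.00 mm).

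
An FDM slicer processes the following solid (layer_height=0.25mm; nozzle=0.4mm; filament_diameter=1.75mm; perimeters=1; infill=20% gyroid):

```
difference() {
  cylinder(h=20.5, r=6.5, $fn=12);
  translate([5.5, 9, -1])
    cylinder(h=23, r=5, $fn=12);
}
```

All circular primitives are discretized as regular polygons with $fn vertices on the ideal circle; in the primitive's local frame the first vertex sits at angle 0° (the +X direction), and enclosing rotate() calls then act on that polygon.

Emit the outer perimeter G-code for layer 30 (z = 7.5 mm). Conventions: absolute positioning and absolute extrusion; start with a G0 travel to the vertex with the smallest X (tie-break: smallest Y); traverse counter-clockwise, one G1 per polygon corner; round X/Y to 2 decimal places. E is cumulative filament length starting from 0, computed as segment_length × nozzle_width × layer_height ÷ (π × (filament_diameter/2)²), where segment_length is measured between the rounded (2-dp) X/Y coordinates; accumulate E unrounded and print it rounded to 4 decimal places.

G0 X-6.50 Y0.00 Z7.50
G1 X-5.63 Y-3.25 E0.1399
G1 X-3.25 Y-5.63 E0.2798
G1 X0.00 Y-6.50 E0.4197
G1 X3.25 Y-5.63 E0.5596
G1 X5.63 Y-3.25 E0.6995
G1 X6.50 Y0.00 E0.8394
G1 X5.63 Y3.25 E0.9793
G1 X4.65 Y4.23 E1.0369
G1 X3.00 Y4.67 E1.1079
G1 X1.60 Y6.07 E1.1902
G1 X0.00 Y6.50 E1.2591
G1 X-3.25 Y5.63 E1.3989
G1 X-5.63 Y3.25 E1.5389
G1 X-6.50 Y0.00 E1.6788

At z = 7.5 mm: the r=6.5 cylinder contributes a regular 12-gon of circumradius 6.5; the cylinder at (5.5, 9): section is a regular 12-gon, circumradius r=5; Subtracting the remaining from the first: starting from the r=6.5 cylinder, the r=5 cylinder at (5.5, 9) partially overlaps it — only the 1.70 mm² overlap (of its 75.00 mm²) is removed, clipping the outline — 1 connected region. The outline is a single polygon with 14 vertices. Extrusion per mm of travel: 0.4 × 0.25 / (π × 0.875²) = 0.041575. Accumulating E over each segment gives final E = 1.6788.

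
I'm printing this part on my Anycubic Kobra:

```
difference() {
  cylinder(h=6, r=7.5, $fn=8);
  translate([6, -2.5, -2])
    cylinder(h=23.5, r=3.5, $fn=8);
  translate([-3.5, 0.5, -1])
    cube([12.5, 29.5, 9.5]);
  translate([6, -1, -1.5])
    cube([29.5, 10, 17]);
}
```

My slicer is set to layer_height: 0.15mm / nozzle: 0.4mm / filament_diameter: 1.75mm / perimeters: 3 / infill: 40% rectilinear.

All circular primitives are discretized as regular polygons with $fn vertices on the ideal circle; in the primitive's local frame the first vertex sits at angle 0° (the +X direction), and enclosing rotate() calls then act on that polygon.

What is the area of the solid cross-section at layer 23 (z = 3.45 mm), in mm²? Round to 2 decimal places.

81.69 mm²

At z = 3.45 mm: the r=7.5 cylinder gives a regular 8-gon of circumradius 7.5 (constant along its height) (area = (8/2)·7.500²·sin(360°/8) = 159.10 mm²); the r=3.5 cylinder at (6, -2.5) gives a regular 8-gon of circumradius 3.5 (constant along its height) (area = (8/2)·3.500²·sin(360°/8) = 34.65 mm²); the cube at (-3.5, 0.5) is present — its section is the full 12.5×29.5 rectangle (area 368.75 mm²); the 29.5×10 cube at (6, -1) contributes its full rectangle (area 295.00 mm²); After the difference (first − rest): starting from the r=7.5 cylinder (159.10 mm²), the r=3.5 cylinder at (6, -2.5) partially overlaps it — only the 19.97 mm² overlap (of its 34.65 mm²) is removed, clipping the outline; the 12.5×29.5 cube at (-3.5, 0.5) partially overlaps it — only the 57.44 mm² overlap (of its 368.75 mm²) is removed, clipping the outline; the 29.5×10 cube at (6, -1) partially overlaps it — only the 0.00 mm² overlap (of its 295.00 mm²) is removed, clipping the outline — area = 81.69 mm². Overall, the cross-section is a single solid region. Net area = 81.69 mm².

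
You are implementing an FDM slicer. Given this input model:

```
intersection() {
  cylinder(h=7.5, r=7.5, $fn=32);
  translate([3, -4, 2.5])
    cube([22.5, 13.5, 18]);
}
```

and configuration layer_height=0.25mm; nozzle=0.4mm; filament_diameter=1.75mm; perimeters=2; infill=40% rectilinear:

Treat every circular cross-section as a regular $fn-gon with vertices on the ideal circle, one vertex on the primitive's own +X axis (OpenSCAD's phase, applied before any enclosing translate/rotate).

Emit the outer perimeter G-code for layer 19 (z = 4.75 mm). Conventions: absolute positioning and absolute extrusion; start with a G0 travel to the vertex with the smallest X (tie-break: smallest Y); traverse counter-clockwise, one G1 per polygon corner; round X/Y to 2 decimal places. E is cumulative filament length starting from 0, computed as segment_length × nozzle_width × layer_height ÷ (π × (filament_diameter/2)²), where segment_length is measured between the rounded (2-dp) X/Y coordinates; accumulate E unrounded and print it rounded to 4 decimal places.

At z = 4.75 mm: the r=7.5 cylinder gives a regular 32-gon of circumradius 7.5 (constant along its height); the 22.5×13.5 cube at (3, -4) contributes its full rectangle; Keeping only the common overlap: the 22.5×13.5 cube at (3, -4) partially overlaps the r=7.5 cylinder; clipping to the common part keeps 38.49 mm² — 1 connected region. The outline is a single polygon with 11 vertices. Extrusion per mm of travel: 0.4 × 0.25 / (π × 0.875²) = 0.041575. Accumulating E over each segment gives final E = 1.1261.

G0 X3.00 Y-4.00 Z4.75
G1 X6.33 Y-4.00 E0.1384
G1 X6.93 Y-2.87 E0.1916
G1 X7.36 Y-1.46 E0.2529
G1 X7.50 Y0.00 E0.3139
G1 X7.36 Y1.46 E0.3749
G1 X6.93 Y2.87 E0.4362
G1 X6.24 Y4.17 E0.4974
G1 X5.30 Y5.30 E0.5585
G1 X4.17 Y6.24 E0.6196
G1 X3.00 Y6.86 E0.6746
G1 X3.00 Y-4.00 E1.1261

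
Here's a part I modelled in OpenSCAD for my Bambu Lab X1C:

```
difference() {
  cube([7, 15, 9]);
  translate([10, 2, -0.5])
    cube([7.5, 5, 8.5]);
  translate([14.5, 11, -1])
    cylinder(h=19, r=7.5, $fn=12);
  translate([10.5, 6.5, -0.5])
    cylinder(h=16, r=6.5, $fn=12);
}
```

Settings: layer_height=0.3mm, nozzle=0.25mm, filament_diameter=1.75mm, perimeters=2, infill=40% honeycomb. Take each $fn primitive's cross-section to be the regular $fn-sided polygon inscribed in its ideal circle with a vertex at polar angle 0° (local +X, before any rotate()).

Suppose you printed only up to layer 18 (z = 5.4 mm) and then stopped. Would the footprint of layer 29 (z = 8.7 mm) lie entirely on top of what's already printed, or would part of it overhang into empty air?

Compare the two slices. At z = 5.4: the 7×15 cube contributes its full rectangle (area 105.00 mm²); the cube at (10, 2) is present — its section is the full 7.5×5 rectangle (area 37.50 mm²); the r=7.5 cylinder at (14.5, 11) contributes a regular 12-gon of circumradius 7.5 (area = (12/2)·7.500²·sin(360°/12) = 168.75 mm²); the r=6.5 cylinder at (10.5, 6.5) gives a regular 12-gon of circumradius 6.5 (constant along its height) (area = (12/2)·6.500²·sin(360°/12) = 126.75 mm²); After the difference (first − rest): starting from the 7×15 cube (105.00 mm²), the 7.5×5 cube at (10, 2) misses the remaining region (no effect); the r=7.5 cylinder at (14.5, 11) misses the remaining region (no effect); the r=6.5 cylinder at (10.5, 6.5) partially overlaps it — only the 21.20 mm² overlap (of its 126.75 mm²) is removed, clipping the outline — area = 83.80 mm². At z = 8.7: the 7×15 cube contributes its full rectangle (area 105.00 mm²); the cube at (10, 2) is absent (z outside [-0.5, 8]); the r=7.5 cylinder at (14.5, 11) contributes a regular 12-gon of circumradius 7.5 (area = (12/2)·7.500²·sin(360°/12) = 168.75 mm²); the r=6.5 cylinder at (10.5, 6.5) gives a regular 12-gon of circumradius 6.5 (constant along its height) (area = (12/2)·6.500²·sin(360°/12) = 126.75 mm²); Subtracting the remaining from the first: starting from the 7×15 cube (105.00 mm²), the r=7.5 cylinder at (14.5, 11) misses the remaining region (no effect); the r=6.5 cylinder at (10.5, 6.5) partially overlaps it — only the 21.20 mm² overlap (of its 126.75 mm²) is removed, clipping the outline — area = 83.80 mm². Checking containment: the cross-section at z = 8.7 is a subset of the cross-section at z = 5.4.

entirely on top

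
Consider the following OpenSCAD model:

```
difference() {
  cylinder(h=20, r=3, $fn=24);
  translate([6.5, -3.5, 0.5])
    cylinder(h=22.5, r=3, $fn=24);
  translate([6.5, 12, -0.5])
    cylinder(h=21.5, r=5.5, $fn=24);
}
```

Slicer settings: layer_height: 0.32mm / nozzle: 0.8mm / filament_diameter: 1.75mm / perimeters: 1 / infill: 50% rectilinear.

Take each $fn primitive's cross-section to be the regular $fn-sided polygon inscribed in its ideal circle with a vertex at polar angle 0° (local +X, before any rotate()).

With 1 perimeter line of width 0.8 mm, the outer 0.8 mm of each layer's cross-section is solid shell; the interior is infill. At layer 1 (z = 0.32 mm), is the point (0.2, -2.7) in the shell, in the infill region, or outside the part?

At z = 0.32 mm: the cylinder: section is a regular 24-gon, circumradius r=3; the cylinder at (6.5, -3.5) is absent (z outside [0.5, 23]); the cylinder at (6.5, 12): section is a regular 24-gon, circumradius r=5.5; After the difference (first − rest): starting from the r=3 cylinder, the r=5.5 cylinder at (6.5, 12) misses the remaining region (no effect) — 1 connected region. Overall, the cross-section is a single solid region. The nearest boundary edge runs (0.78, -2.90)→(-0.00, -3.00); distance from the point to it = 0.27 mm. The point is inside the cross-section, 0.27 mm from the nearest boundary — within the 0.8 mm shell band (1 × 0.8).

shell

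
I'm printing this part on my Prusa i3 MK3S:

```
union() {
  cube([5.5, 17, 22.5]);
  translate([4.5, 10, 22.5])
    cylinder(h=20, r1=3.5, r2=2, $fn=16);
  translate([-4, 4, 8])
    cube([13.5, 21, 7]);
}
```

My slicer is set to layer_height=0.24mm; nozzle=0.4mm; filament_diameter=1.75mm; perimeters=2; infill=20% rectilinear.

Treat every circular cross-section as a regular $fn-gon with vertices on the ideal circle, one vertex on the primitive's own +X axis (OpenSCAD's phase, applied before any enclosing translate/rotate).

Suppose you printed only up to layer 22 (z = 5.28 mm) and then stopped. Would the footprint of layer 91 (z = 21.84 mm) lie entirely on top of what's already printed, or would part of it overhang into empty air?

Compare the two slices. At z = 5.28: the cube (footprint 5.5×17) is included at this height (area 93.50 mm²); the cone at (4.5, 10) does not reach this height (z outside [22.5, 42.5]); the cube at (-4, 4) is not intersected at this z (z outside [8, 15]); Taking the union: only the 5.5×17 cube is present, so the union is just that shape — area = 93.50 mm². At z = 21.84: the 5.5×17 cube contributes its full rectangle (area 93.50 mm²); the cone at (4.5, 10) does not reach this height (z outside [22.5, 42.5]); the cube at (-4, 4) is not intersected at this z (z outside [8, 15]); Combining (union): only the 5.5×17 cube is present, so the union is just that shape — area = 93.50 mm². Checking containment: the cross-section at z = 21.84 is a subset of the cross-section at z = 5.28.

entirely on top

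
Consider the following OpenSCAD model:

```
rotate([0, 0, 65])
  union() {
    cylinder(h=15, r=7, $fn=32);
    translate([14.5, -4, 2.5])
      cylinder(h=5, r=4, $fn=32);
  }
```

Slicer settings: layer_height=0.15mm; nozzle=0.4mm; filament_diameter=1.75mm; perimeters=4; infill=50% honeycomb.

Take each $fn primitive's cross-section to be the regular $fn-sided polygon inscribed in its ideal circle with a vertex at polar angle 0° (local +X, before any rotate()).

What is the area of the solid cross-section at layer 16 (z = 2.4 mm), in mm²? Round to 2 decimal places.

152.95 mm²

At z = 2.4 mm: the r=7 cylinder contributes a regular 32-gon of circumradius 7 (area = (32/2)·7.000²·sin(360°/32) = 152.95 mm²); the cylinder at (14.5, -4) does not reach this height (z outside [2.5, 7.5]); Merging all regions: only the r=7 cylinder is present, so the union is just that shape — area = 152.95 mm²; (whole slice rotated 65° about Z — lengths, areas and connectivity unchanged). Overall, the cross-section is a single solid region. Net area = 152.95 mm².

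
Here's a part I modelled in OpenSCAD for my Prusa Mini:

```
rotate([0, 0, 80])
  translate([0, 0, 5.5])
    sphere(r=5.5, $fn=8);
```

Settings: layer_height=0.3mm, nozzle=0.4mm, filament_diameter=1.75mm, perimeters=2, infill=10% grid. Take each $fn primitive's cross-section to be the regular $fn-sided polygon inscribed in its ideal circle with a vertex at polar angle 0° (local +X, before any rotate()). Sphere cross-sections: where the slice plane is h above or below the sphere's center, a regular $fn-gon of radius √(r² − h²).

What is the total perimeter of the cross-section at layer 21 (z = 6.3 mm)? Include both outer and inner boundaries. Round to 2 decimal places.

33.32 mm

At z = 6.3 mm: the r=5.5 sphere slices to a regular 8-gon of circumradius 5.442 (√(r²−h²) with h=0.8 from center) (perimeter = 2·8·5.442·sin(180°/8) = 33.32 mm); (rotated 80° about Z; rotation is an isometry so areas/perimeters/island counts are preserved). Overall, the cross-section is a single solid region. Total boundary length (outer) = 33.32 mm.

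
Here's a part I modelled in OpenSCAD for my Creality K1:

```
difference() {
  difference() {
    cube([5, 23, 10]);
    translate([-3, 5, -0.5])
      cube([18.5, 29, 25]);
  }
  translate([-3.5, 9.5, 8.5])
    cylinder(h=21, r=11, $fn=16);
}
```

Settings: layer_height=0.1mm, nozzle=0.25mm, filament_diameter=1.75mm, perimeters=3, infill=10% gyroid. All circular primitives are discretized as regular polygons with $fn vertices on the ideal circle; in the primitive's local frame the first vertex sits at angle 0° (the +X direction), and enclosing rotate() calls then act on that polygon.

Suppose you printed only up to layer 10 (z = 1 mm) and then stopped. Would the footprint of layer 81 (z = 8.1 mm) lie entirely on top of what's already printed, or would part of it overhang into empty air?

Compare the two slices. At z = 1: the 5×23 cube contributes its full rectangle (area 115.00 mm²); the cube at (-3, 5) (footprint 18.5×29) is included at this height (area 536.50 mm²); Subtracting the remaining from the first: starting from the 5×23 cube (115.00 mm²), the 18.5×29 cube at (-3, 5) partially overlaps it — only the 90.00 mm² overlap (of its 536.50 mm²) is removed, clipping the outline — area = 25.00 mm²; the cylinder at (-3.5, 9.5) is absent (z outside [8.5, 29.5]); Subtracting the remaining from the first: none of the subtracted shapes is present at this height, so that combined region is unchanged — area = 25.00 mm². At z = 8.1: the cube is present — its section is the full 5×23 rectangle (area 115.00 mm²); the 18.5×29 cube at (-3, 5) contributes its full rectangle (area 536.50 mm²); Subtracting the remaining from the first: starting from the 5×23 cube (115.00 mm²), the 18.5×29 cube at (-3, 5) partially overlaps it — only the 90.00 mm² overlap (of its 536.50 mm²) is removed, clipping the outline — area = 25.00 mm²; the cylinder at (-3.5, 9.5) is not intersected at this z (z outside [8.5, 29.5]); Subtracting the remaining from the first: none of the subtracted shapes is present at this height, so the result so far is unchanged — area = 25.00 mm². Checking containment: the cross-section at z = 8.1 is a subset of the cross-section at z = 1.

entirely on top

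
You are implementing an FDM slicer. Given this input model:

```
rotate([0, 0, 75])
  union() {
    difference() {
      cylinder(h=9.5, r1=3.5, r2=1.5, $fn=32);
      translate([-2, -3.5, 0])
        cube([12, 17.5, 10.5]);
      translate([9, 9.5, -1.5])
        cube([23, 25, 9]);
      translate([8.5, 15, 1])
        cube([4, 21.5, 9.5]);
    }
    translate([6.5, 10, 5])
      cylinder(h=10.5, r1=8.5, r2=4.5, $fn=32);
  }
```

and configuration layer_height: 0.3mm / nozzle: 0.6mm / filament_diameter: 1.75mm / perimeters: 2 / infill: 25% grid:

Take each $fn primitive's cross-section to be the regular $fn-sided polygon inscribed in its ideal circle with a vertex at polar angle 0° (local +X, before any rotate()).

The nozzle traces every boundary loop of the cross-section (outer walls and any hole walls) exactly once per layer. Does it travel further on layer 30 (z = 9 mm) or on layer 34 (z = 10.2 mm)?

Layer 30 (z = 9): the cone: at t=0.947 of its height the radius interpolates to r₁+(r₂−r₁)t = 1.605, giving a regular 32-gon of that circumradius (perimeter = 2·32·1.605·sin(180°/32) = 10.07 mm); the cube at (-2, -3.5) is present — its section is the full 12×17.5 rectangle (perimeter 59.00 mm); the cube at (9, 9.5) does not reach this height (z outside [-1.5, 7.5]); the cube at (8.5, 15) (footprint 4×21.5) is included at this height (perimeter 51.00 mm); After the difference (first − rest): starting from the cone, the 12×17.5 cube at (-2, -3.5) covers all of what remains (removes everything); the 4×21.5 cube at (8.5, 15) misses the remaining region (no effect) — nothing remains; the cone at (6.5, 10): at t=0.381 of its height the radius interpolates to r₁+(r₂−r₁)t = 6.976, giving a regular 32-gon of that circumradius (perimeter = 2·32·6.976·sin(180°/32) = 43.76 mm); Merging all regions: only the cone at (6.5, 10) is present, so the union is just that shape — boundary = 43.76 mm; (whole slice rotated 75° about Z — lengths, areas and connectivity unchanged). So its perimeter = 43.76 mm. Layer 34 (z = 10.2): the cone is absent (z outside [0, 9.5]); the cube at (-2, -3.5) (footprint 12×17.5) is included at this height (perimeter 59.00 mm); the cube at (9, 9.5) is absent (z outside [-1.5, 7.5]); the cube at (8.5, 15) (footprint 4×21.5) is included at this height (perimeter 51.00 mm); After the difference (first − rest): the first operand is absent here, so nothing remains; the cone at (6.5, 10) contributes a regular 32-gon of circumradius 6.519 (interpolated between r1=8.5 and r2=4.5 at t=0.495) (perimeter = 2·32·6.519·sin(180°/32) = 40.89 mm); Taking the union: only the cone at (6.5, 10) is present, so the union is just that shape — boundary = 40.89 mm; (whole slice rotated 75° about Z — lengths, areas and connectivity unchanged). So its perimeter = 40.89 mm. Layer 30 is larger (43.76 vs 40.89 mm).

layer 30 (z = 9 mm)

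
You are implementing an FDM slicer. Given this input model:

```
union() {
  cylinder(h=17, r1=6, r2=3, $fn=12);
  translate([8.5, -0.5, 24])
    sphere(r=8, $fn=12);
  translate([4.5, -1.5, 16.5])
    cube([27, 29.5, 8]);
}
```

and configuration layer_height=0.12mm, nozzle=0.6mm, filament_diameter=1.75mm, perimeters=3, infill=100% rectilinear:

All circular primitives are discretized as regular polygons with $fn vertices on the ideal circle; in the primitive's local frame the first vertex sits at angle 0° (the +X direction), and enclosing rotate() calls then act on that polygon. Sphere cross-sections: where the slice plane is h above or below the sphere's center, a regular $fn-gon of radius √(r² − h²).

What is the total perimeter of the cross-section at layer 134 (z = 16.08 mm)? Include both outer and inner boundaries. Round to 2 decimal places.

26.65 mm

At z = 16.08 mm: the cone contributes a regular 12-gon of circumradius 3.162 (interpolated between r1=6 and r2=3 at t=0.946) (perimeter = 2·12·3.162·sin(180°/12) = 19.64 mm); the r=8 sphere at (8.5, -0.5) contributes a regular 12-gon of circumradius √(8²−7.92²) = 1.129 (perimeter = 2·12·1.129·sin(180°/12) = 7.01 mm); the cube at (4.5, -1.5) is absent (z outside [16.5, 24.5]); Taking the union: the 2 present regions are separate (no shared area or edge), so areas and boundary lengths simply add and each stays a separate island — boundary = 26.65 mm. Overall, the cross-section has 2 separate islands. Total boundary length (outer) = 26.65 mm.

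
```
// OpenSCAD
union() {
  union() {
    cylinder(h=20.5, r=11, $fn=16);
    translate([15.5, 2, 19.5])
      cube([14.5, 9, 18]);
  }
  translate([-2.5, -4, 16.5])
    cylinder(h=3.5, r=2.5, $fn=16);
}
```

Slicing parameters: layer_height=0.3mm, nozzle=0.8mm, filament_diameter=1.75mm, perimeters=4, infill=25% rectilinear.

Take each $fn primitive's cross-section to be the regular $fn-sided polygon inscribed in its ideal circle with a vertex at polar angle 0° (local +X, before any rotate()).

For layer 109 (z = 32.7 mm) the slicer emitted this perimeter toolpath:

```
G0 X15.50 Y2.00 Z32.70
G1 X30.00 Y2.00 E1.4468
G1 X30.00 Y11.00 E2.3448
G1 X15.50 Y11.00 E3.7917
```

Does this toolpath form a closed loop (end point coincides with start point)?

no

Start point (G0): (15.50, 2.00). End point (last G1): the path does not return to the start — open.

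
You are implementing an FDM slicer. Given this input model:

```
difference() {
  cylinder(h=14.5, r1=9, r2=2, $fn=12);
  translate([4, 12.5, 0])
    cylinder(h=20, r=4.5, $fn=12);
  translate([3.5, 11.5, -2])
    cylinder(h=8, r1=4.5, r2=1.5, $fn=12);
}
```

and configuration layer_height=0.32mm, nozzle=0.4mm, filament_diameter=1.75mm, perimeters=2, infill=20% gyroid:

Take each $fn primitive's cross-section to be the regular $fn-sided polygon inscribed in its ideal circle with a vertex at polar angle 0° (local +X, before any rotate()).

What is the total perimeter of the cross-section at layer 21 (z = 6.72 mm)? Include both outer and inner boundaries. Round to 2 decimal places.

At z = 6.72 mm: the cone: at t=0.463 of its height the radius interpolates to r₁+(r₂−r₁)t = 5.756, giving a regular 12-gon of that circumradius (perimeter = 2·12·5.756·sin(180°/12) = 35.75 mm); the r=4.5 cylinder at (4, 12.5) contributes a regular 12-gon of circumradius 4.5 (perimeter = 2·12·4.500·sin(180°/12) = 27.95 mm); the cone at (3.5, 11.5) is absent (z outside [-2, 6]); After the difference (first − rest): starting from the cone, the r=4.5 cylinder at (4, 12.5) misses the remaining region (no effect) — boundary = 35.75 mm. Overall, the cross-section is a single solid region. Total boundary length (outer) = 35.75 mm.

35.75 mm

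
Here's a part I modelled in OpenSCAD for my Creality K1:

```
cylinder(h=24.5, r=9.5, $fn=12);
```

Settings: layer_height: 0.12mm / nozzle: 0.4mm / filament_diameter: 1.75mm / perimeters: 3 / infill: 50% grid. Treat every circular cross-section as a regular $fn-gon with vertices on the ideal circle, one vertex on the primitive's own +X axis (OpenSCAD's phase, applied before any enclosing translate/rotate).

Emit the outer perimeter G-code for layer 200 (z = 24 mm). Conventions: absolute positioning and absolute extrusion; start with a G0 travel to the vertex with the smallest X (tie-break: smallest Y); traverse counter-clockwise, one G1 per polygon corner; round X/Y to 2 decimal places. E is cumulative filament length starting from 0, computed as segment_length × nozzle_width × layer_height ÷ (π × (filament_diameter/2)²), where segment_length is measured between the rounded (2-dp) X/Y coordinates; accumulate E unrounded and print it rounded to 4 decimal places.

At z = 24 mm: the r=9.5 cylinder gives a regular 12-gon of circumradius 9.5 (constant along its height). The outline is a single polygon with 12 vertices. Extrusion per mm of travel: 0.4 × 0.12 / (π × 0.875²) = 0.019956. Accumulating E over each segment gives final E = 1.1778.

G0 X-9.50 Y0.00 Z24.00
G1 X-8.23 Y-4.75 E0.0981
G1 X-4.75 Y-8.23 E0.1963
G1 X0.00 Y-9.50 E0.2945
G1 X4.75 Y-8.23 E0.3926
G1 X8.23 Y-4.75 E0.4908
G1 X9.50 Y0.00 E0.5889
G1 X8.23 Y4.75 E0.6870
G1 X4.75 Y8.23 E0.7852
G1 X0.00 Y9.50 E0.8834
G1 X-4.75 Y8.23 E0.9815
G1 X-8.23 Y4.75 E1.0797
G1 X-9.50 Y0.00 E1.1778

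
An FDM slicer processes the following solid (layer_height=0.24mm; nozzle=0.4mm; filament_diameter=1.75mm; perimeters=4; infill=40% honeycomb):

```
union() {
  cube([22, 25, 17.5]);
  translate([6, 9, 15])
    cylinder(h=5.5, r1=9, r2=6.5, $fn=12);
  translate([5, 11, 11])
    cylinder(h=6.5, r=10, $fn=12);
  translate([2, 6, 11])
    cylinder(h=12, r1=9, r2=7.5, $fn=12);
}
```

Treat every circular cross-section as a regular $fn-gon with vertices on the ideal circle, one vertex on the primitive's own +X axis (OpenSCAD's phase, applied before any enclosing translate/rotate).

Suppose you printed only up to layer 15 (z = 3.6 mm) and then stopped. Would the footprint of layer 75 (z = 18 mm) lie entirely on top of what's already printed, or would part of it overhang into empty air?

part overhangs

Compare the two slices. At z = 3.6: the cube (footprint 22×25) is included at this height (area 550.00 mm²); the cone at (6, 9) is not intersected at this z (z outside [15, 20.5]); the cylinder at (5, 11) is absent (z outside [11, 17.5]); the cone at (2, 6) does not reach this height (z outside [11, 23]); Merging all regions: only the 22×25 cube is present, so the union is just that shape — area = 550.00 mm². At z = 18: the cube is not intersected at this z (z outside [0, 17.5]); the cone at (6, 9) contributes a regular 12-gon of circumradius 7.636 (interpolated between r1=9 and r2=6.5 at t=0.545) (area = (12/2)·7.636²·sin(360°/12) = 174.94 mm²); the cylinder at (5, 11) does not reach this height (z outside [11, 17.5]); the cone at (2, 6) (r1=9→r2=7.5) has section circumradius 8.125 here — a regular 12-gon (area = (12/2)·8.125²·sin(360°/12) = 198.05 mm²); Merging all regions: the regions partially overlap — summed areas 372.99 mm² minus the doubly-counted overlap 110.47 mm² gives 262.52 mm² — area = 262.52 mm². Checking containment: at z = 18 the cross-section extends beyond the z = 3.6 cross-section by about 78.27 mm².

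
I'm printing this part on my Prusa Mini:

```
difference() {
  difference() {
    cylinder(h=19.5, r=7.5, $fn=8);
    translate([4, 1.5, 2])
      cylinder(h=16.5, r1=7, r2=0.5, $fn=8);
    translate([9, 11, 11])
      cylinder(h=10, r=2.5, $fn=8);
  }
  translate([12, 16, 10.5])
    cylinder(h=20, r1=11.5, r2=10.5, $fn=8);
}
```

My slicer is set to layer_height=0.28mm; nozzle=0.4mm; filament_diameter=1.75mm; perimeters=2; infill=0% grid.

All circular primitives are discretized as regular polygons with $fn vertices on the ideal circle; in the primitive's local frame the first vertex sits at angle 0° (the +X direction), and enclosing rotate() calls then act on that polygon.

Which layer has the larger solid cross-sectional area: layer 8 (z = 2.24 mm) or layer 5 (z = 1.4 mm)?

layer 5 (z = 1.4 mm)

Layer 8 (z = 2.24): the r=7.5 cylinder contributes a regular 8-gon of circumradius 7.5 (area = (8/2)·7.500²·sin(360°/8) = 159.10 mm²); the cone at (4, 1.5): at t=0.015 of its height the radius interpolates to r₁+(r₂−r₁)t = 6.905, giving a regular 8-gon of that circumradius (area = (8/2)·6.905²·sin(360°/8) = 134.87 mm²); the cylinder at (9, 11) does not reach this height (z outside [11, 21]); Subtracting the remaining from the first: starting from the r=7.5 cylinder (159.10 mm²), the cone at (4, 1.5) partially overlaps it — only the 89.03 mm² overlap (of its 134.87 mm²) is removed, clipping the outline — area = 70.07 mm²; the cone at (12, 16) does not reach this height (z outside [10.5, 30.5]); Taking the first minus the rest: none of the subtracted shapes is present at this height, so the result so far is unchanged — area = 70.07 mm². So its area = 70.07 mm². Layer 5 (z = 1.4): the cylinder: section is a regular 8-gon, circumradius r=7.5 (area = (8/2)·7.500²·sin(360°/8) = 159.10 mm²); the cone at (4, 1.5) is not intersected at this z (z outside [2, 18.5]); the cylinder at (9, 11) is not intersected at this z (z outside [11, 21]); Taking the first minus the rest: none of the subtracted shapes is present at this height, so the r=7.5 cylinder is unchanged — area = 159.10 mm²; the cone at (12, 16) does not reach this height (z outside [10.5, 30.5]); After the difference (first − rest): none of the subtracted shapes is present at this height, so that combined region is unchanged — area = 159.10 mm². So its area = 159.10 mm². Layer 5 is larger (159.10 vs 70.07 mm²).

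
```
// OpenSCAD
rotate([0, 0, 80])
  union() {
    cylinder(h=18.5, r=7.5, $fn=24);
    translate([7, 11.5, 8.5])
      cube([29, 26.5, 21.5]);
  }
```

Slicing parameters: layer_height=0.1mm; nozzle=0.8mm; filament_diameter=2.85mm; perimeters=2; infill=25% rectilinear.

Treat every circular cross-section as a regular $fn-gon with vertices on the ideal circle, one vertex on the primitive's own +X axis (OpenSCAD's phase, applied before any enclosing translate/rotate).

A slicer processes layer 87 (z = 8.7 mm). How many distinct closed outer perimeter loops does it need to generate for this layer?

2

At z = 8.7 mm: the r=7.5 cylinder gives a regular 24-gon of circumradius 7.5 (constant along its height); the cube at (7, 11.5) (footprint 29×26.5) is included at this height; Combining (union): the 2 present regions are separate (no shared area or edge), so areas and boundary lengths simply add and each stays a separate island — 2 connected regions; (rotated 80° about Z; rotation is an isometry so areas/perimeters/island counts are preserved). The result has 2 disconnected regions.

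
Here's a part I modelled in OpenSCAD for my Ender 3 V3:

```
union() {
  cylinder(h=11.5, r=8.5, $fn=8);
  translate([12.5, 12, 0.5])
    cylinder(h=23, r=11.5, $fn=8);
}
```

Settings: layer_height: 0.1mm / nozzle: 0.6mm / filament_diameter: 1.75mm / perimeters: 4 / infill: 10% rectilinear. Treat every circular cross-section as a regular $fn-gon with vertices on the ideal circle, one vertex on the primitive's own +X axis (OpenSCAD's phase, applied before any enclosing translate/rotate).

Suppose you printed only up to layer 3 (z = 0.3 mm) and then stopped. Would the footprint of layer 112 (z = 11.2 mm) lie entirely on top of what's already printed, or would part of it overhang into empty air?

part overhangs

Compare the two slices. At z = 0.3: the r=8.5 cylinder contributes a regular 8-gon of circumradius 8.5 (area = (8/2)·8.500²·sin(360°/8) = 204.35 mm²); the cylinder at (12.5, 12) does not reach this height (z outside [0.5, 23.5]); Taking the union: only the r=8.5 cylinder is present, so the union is just that shape — area = 204.35 mm². At z = 11.2: the cylinder: section is a regular 8-gon, circumradius r=8.5 (area = (8/2)·8.500²·sin(360°/8) = 204.35 mm²); the cylinder at (12.5, 12): section is a regular 8-gon, circumradius r=11.5 (area = (8/2)·11.500²·sin(360°/8) = 374.06 mm²); Merging all regions: the regions partially overlap — summed areas 578.41 mm² minus the doubly-counted overlap 8.62 mm² gives 569.80 mm² — area = 569.80 mm². Checking containment: at z = 11.2 the cross-section extends beyond the z = 0.3 cross-section by about 365.44 mm².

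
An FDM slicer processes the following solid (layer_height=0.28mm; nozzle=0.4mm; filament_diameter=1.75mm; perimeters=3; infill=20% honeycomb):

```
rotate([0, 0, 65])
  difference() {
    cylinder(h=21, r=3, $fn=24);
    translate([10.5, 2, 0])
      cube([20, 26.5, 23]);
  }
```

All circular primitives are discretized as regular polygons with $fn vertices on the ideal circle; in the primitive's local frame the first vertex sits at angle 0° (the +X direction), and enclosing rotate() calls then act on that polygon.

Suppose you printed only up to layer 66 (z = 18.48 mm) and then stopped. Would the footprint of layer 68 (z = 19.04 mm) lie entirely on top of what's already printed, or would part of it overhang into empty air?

entirely on top

Compare the two slices. At z = 18.48: the cylinder: section is a regular 24-gon, circumradius r=3 (area = (24/2)·3.000²·sin(360°/24) = 27.95 mm²); the cube at (10.5, 2) is present — its section is the full 20×26.5 rectangle (area 530.00 mm²); Taking the first minus the rest: starting from the r=3 cylinder (27.95 mm²), the 20×26.5 cube at (10.5, 2) misses the remaining region (no effect) — area = 27.95 mm²; (whole slice rotated 65° about Z — lengths, areas and connectivity unchanged). At z = 19.04: the r=3 cylinder contributes a regular 24-gon of circumradius 3 (area = (24/2)·3.000²·sin(360°/24) = 27.95 mm²); the cube at (10.5, 2) (footprint 20×26.5) is included at this height (area 530.00 mm²); Subtracting the remaining from the first: starting from the r=3 cylinder (27.95 mm²), the 20×26.5 cube at (10.5, 2) misses the remaining region (no effect) — area = 27.95 mm²; (whole slice rotated 65° about Z — lengths, areas and connectivity unchanged). Checking containment: the cross-section at z = 19.04 is a subset of the cross-section at z = 18.48.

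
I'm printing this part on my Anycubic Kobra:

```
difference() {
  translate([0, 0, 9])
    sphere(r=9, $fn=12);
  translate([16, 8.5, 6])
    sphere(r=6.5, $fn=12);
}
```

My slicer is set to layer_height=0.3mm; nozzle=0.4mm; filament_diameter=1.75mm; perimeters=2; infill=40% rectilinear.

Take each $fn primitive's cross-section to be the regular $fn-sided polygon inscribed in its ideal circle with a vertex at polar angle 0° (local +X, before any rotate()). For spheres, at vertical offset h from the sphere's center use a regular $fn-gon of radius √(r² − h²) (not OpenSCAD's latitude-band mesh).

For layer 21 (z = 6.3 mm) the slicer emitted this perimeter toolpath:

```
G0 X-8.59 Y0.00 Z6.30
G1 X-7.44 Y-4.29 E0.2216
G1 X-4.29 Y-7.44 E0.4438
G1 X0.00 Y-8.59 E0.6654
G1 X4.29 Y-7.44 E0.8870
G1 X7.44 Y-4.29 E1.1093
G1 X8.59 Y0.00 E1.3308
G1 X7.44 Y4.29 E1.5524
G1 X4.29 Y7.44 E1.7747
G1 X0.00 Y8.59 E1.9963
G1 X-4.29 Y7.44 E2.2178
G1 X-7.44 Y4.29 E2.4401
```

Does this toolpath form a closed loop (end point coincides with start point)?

Start point (G0): (-8.59, 0.00). End point (last G1): the path does not return to the start — open.

no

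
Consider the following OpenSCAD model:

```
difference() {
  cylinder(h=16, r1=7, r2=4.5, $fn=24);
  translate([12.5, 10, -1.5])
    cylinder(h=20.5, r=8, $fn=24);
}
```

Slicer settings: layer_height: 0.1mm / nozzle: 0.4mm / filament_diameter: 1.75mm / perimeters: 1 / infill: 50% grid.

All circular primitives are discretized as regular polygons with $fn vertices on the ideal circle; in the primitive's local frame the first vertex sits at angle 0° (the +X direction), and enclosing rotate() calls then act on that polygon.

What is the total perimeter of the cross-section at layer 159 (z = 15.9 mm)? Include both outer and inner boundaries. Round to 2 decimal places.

At z = 15.9 mm: the cone: at t=0.994 of its height the radius interpolates to r₁+(r₂−r₁)t = 4.516, giving a regular 24-gon of that circumradius (perimeter = 2·24·4.516·sin(180°/24) = 28.29 mm); the cylinder at (12.5, 10): section is a regular 24-gon, circumradius r=8 (perimeter = 2·24·8.000·sin(180°/24) = 50.12 mm); Subtracting the remaining from the first: starting from the cone, the r=8 cylinder at (12.5, 10) misses the remaining region (no effect) — boundary = 28.29 mm. Overall, the cross-section is a single solid region. Total boundary length (outer) = 28.29 mm.

28.29 mm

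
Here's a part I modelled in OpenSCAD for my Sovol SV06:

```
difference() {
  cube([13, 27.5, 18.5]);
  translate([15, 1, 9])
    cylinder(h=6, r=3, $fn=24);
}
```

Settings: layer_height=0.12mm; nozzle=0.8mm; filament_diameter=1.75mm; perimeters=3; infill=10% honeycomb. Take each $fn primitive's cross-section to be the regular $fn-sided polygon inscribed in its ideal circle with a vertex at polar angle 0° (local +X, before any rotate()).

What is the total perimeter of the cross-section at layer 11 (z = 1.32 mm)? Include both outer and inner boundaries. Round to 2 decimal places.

81.00 mm

At z = 1.32 mm: the cube is present — its section is the full 13×27.5 rectangle (perimeter 81.00 mm); the cylinder at (15, 1) is not intersected at this z (z outside [9, 15]); Taking the first minus the rest: none of the subtracted shapes is present at this height, so the 13×27.5 cube is unchanged — boundary = 81.00 mm. Overall, the cross-section is a single solid region. Total boundary length (outer) = 81.00 mm.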